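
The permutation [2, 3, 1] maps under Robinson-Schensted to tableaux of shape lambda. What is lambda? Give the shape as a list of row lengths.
RSK row insertion gives P = [[1, 3], [2]], which has shape [2, 1].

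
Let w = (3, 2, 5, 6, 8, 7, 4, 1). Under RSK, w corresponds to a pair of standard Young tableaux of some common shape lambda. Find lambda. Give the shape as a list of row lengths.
[4, 2, 1, 1]

Row-insert each entry into an empty tableau.

After inserting 3: P = [[3]].
After inserting 2: P = [[2], [3]].
After inserting 5: P = [[2, 5], [3]].
After inserting 6: P = [[2, 5, 6], [3]].
After inserting 8: P = [[2, 5, 6, 8], [3]].
After inserting 7: P = [[2, 5, 6, 7], [3, 8]].
After inserting 4: P = [[2, 4, 6, 7], [3, 5], [8]].
After inserting 1: P = [[1, 4, 6, 7], [2, 5], [3], [8]].

The final insertion tableau P = [[1, 4, 6, 7], [2, 5], [3], [8]] has shape [4, 2, 1, 1].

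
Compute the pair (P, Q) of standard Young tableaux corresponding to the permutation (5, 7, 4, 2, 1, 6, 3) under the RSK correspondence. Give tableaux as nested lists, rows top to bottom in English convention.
Insert each entry of the permutation into P by Schensted row insertion, recording in Q the position of each new cell.

Insert 5: appended to row 1. P = [[5]].
Insert 7: appended to row 1. P = [[5, 7]].
Insert 4: 4 bumps 5 from row 1; 5 starts row 2. P = [[4, 7], [5]].
Insert 2: 2 bumps 4 from row 1; 4 bumps 5 from row 2; 5 starts row 3. P = [[2, 7], [4], [5]].
Insert 1: 1 bumps 2 from row 1; 2 bumps 4 from row 2; 4 bumps 5 from row 3; 5 starts row 4. P = [[1, 7], [2], [4], [5]].
Insert 6: 6 bumps 7 from row 1; 7 appends to row 2. P = [[1, 6], [2, 7], [4], [5]].
Insert 3: 3 bumps 6 from row 1; 6 bumps 7 from row 2; 7 appends to row 3. P = [[1, 3], [2, 6], [4, 7], [5]].

So P = [[1, 3], [2, 6], [4, 7], [5]], Q = [[1, 2], [3, 6], [4, 7], [5]].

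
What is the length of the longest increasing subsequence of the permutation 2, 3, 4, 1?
3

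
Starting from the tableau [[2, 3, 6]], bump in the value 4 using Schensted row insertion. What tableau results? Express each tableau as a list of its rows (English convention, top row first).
In row 1, 4 replaces 6 (the leftmost entry greater than 4); 6 is bumped to row 2. 6 starts a new row 2. The new tableau is [[2, 3, 4], [6]].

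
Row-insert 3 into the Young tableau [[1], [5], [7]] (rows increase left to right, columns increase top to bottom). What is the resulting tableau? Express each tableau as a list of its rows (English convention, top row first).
3 is larger than every entry of row 1, so it is appended to row 1. The new tableau is [[1, 3], [5], [7]].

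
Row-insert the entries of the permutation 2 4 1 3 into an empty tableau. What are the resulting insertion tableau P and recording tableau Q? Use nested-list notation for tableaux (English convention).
Insert each entry of the permutation into P by Schensted row insertion, recording in Q the position of each new cell.

After inserting 2: P = [[2]].
After inserting 4: P = [[2, 4]].
After inserting 1: P = [[1, 4], [2]].
After inserting 3: P = [[1, 3], [2, 4]].

So P = [[1, 3], [2, 4]], Q = [[1, 2], [3, 4]].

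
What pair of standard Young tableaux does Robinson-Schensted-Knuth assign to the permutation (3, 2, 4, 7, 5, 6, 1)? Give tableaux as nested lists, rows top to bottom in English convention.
Insert each entry of the permutation into P by Schensted row insertion, recording in Q the position of each new cell.

Insert 3: appended to row 1. P = [[3]], Q = [[1]].
Insert 2: 2 bumps 3 from row 1; 3 starts row 2. P = [[2], [3]], Q = [[1], [2]].
Insert 4: appended to row 1. P = [[2, 4], [3]], Q = [[1, 3], [2]].
Insert 7: appended to row 1. P = [[2, 4, 7], [3]], Q = [[1, 3, 4], [2]].
Insert 5: 5 bumps 7 from row 1; 7 appends to row 2. P = [[2, 4, 5], [3, 7]], Q = [[1, 3, 4], [2, 5]].
Insert 6: appended to row 1. P = [[2, 4, 5, 6], [3, 7]], Q = [[1, 3, 4, 6], [2, 5]].
Insert 1: 1 bumps 2 from row 1; 2 bumps 3 from row 2; 3 starts row 3. P = [[1, 4, 5, 6], [2, 7], [3]], Q = [[1, 3, 4, 6], [2, 5], [7]].

So P = [[1, 4, 5, 6], [2, 7], [3]], Q = [[1, 3, 4, 6], [2, 5], [7]].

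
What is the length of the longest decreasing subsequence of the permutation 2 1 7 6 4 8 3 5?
4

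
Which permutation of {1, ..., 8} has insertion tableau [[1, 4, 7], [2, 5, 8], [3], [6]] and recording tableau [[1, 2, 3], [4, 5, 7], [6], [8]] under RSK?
Reverse the RSK construction: for i from n down to 1, find the cell of Q containing i, remove the entry at that cell from P, and reverse-bump it up through P; the value ejected from row 1 is w(i).

Step i=8: Q has 8 at row 4, column 1; remove 6 from row 4 of P and reverse-bump: 6 enters row 3 and ejects 3; 3 enters row 2 and ejects 2; 2 enters row 1 and ejects 1. So w(8) = 1. P is now [[2, 4, 7], [3, 5, 8], [6]].
Step i=7: Q has 7 at row 2, column 3; remove 8 from row 2 of P and reverse-bump: 8 enters row 1 and ejects 7. So w(7) = 7. P is now [[2, 4, 8], [3, 5], [6]].
Step i=6: Q has 6 at row 3, column 1; remove 6 from row 3 of P and reverse-bump: 6 enters row 2 and ejects 5; 5 enters row 1 and ejects 4. So w(6) = 4. P is now [[2, 5, 8], [3, 6]].
Step i=5: Q has 5 at row 2, column 2; remove 6 from row 2 of P and reverse-bump: 6 enters row 1 and ejects 5. So w(5) = 5. P is now [[2, 6, 8], [3]].
Step i=4: Q has 4 at row 2, column 1; remove 3 from row 2 of P and reverse-bump: 3 enters row 1 and ejects 2. So w(4) = 2. P is now [[3, 6, 8]].
Step i=3: Q has 3 at row 1, column 3; remove that cell from P, ejecting 8. So w(3) = 8. P is now [[3, 6]].
Step i=2: Q has 2 at row 1, column 2; remove that cell from P, ejecting 6. So w(2) = 6. P is now [[3]].
Step i=1: Q has 1 at row 1, column 1; remove that cell from P, ejecting 3. So w(1) = 3. P is now [].

So w = 3 6 8 2 5 4 7 1.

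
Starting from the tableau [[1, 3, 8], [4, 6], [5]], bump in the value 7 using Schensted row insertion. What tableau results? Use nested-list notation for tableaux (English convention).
[[1, 3, 7], [4, 6, 8], [5]]

In row 1, 7 replaces 8 (the leftmost entry greater than 7); 8 is bumped to row 2. 8 is appended to row 2. The new tableau is [[1, 3, 7], [4, 6, 8], [5]].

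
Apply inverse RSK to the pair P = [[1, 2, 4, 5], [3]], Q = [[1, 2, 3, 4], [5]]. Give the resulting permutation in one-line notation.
1 3 4 5 2

Reverse the RSK construction: for i from n down to 1, find the cell of Q containing i, remove the entry at that cell from P, and reverse-bump it up through P; the value ejected from row 1 is w(i).

Step i=5: Q has 5 at row 2, column 1; remove 3 from row 2 of P and reverse-bump: 3 enters row 1 and ejects 2. So w(5) = 2. P is now [[1, 3, 4, 5]].
Step i=4: Q has 4 at row 1, column 4; remove that cell from P, ejecting 5. So w(4) = 5. P is now [[1, 3, 4]].
Step i=3: Q has 3 at row 1, column 3; remove that cell from P, ejecting 4. So w(3) = 4. P is now [[1, 3]].
Step i=2: Q has 2 at row 1, column 2; remove that cell from P, ejecting 3. So w(2) = 3. P is now [[1]].
Step i=1: Q has 1 at row 1, column 1; remove that cell from P, ejecting 1. So w(1) = 1. P is now [].

So w = 1 3 4 5 2.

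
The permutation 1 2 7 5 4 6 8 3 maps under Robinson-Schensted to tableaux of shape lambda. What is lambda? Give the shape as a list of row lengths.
Row-insert each entry into an empty tableau.

After inserting 1: P = [[1]].
After inserting 2: P = [[1, 2]].
After inserting 7: P = [[1, 2, 7]].
After inserting 5: P = [[1, 2, 5], [7]].
After inserting 4: P = [[1, 2, 4], [5], [7]].
After inserting 6: P = [[1, 2, 4, 6], [5], [7]].
After inserting 8: P = [[1, 2, 4, 6, 8], [5], [7]].
After inserting 3: P = [[1, 2, 3, 6, 8], [4], [5], [7]].

The final insertion tableau P = [[1, 2, 3, 6, 8], [4], [5], [7]] has shape [5, 1, 1, 1].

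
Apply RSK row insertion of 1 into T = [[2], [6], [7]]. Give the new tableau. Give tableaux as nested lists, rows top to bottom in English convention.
[[1], [2], [6], [7]]

In row 1, 1 replaces 2 (the leftmost entry greater than 1); 2 is bumped to row 2. In row 2, 2 replaces 6 (the leftmost entry greater than 2); 6 is bumped to row 3. In row 3, 6 replaces 7 (the leftmost entry greater than 6); 7 is bumped to row 4. 7 starts a new row 4. The new tableau is [[1], [2], [6], [7]].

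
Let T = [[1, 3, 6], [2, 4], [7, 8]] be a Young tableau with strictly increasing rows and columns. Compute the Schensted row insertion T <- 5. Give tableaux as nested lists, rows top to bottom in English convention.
In row 1, 5 replaces 6 (the leftmost entry greater than 5); 6 is bumped to row 2. 6 is appended to row 2. The new tableau is [[1, 3, 5], [2, 4, 6], [7, 8]].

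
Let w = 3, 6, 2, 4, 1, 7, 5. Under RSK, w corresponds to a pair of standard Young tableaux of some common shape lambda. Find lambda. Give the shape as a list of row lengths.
Row-insert each entry into an empty tableau.

After inserting 3: P = [[3]].
After inserting 6: P = [[3, 6]].
After inserting 2: P = [[2, 6], [3]].
After inserting 4: P = [[2, 4], [3, 6]].
After inserting 1: P = [[1, 4], [2, 6], [3]].
After inserting 7: P = [[1, 4, 7], [2, 6], [3]].
After inserting 5: P = [[1, 4, 5], [2, 6, 7], [3]].

The final insertion tableau P = [[1, 4, 5], [2, 6, 7], [3]] has shape [3, 3, 1].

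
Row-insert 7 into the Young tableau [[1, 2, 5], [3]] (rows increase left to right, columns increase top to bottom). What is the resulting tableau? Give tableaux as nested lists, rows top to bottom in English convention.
[[1, 2, 5, 7], [3]]

7 is larger than every entry of row 1, so it is appended to row 1. The new tableau is [[1, 2, 5, 7], [3]].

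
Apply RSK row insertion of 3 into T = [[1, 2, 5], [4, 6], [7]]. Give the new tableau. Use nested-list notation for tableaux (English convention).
[[1, 2, 3], [4, 5], [6], [7]]

In row 1, 3 replaces 5 (the leftmost entry greater than 3); 5 is bumped to row 2. In row 2, 5 replaces 6 (the leftmost entry greater than 5); 6 is bumped to row 3. In row 3, 6 replaces 7 (the leftmost entry greater than 6); 7 is bumped to row 4. 7 starts a new row 4. The new tableau is [[1, 2, 3], [4, 5], [6], [7]].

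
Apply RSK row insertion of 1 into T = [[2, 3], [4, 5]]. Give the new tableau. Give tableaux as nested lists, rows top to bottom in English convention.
In row 1, 1 replaces 2 (the leftmost entry greater than 1); 2 is bumped to row 2. In row 2, 2 replaces 4 (the leftmost entry greater than 2); 4 is bumped to row 3. 4 starts a new row 3. The new tableau is [[1, 3], [2, 5], [4]].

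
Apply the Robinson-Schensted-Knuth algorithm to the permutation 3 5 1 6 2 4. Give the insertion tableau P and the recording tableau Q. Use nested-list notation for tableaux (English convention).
Insert each entry of the permutation into P by Schensted row insertion, recording in Q the position of each new cell.

Insert 3: appended to row 1. P = [[3]].
Insert 5: appended to row 1. P = [[3, 5]].
Insert 1: 1 bumps 3 from row 1; 3 starts row 2. P = [[1, 5], [3]].
Insert 6: appended to row 1. P = [[1, 5, 6], [3]].
Insert 2: 2 bumps 5 from row 1; 5 appends to row 2. P = [[1, 2, 6], [3, 5]].
Insert 4: 4 bumps 6 from row 1; 6 appends to row 2. P = [[1, 2, 4], [3, 5, 6]].

So P = [[1, 2, 4], [3, 5, 6]], Q = [[1, 2, 4], [3, 5, 6]].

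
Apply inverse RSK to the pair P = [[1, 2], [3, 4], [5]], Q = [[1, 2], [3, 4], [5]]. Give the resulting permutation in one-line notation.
3 5 1 4 2

Reverse the RSK construction: for i from n down to 1, find the cell of Q containing i, remove the entry at that cell from P, and reverse-bump it up through P; the value ejected from row 1 is w(i).

Step i=5: Q has 5 at row 3, column 1; remove 5 from row 3 of P and reverse-bump: 5 enters row 2 and ejects 4; 4 enters row 1 and ejects 2. So w(5) = 2. P is now [[1, 4], [3, 5]].
Step i=4: Q has 4 at row 2, column 2; remove 5 from row 2 of P and reverse-bump: 5 enters row 1 and ejects 4. So w(4) = 4. P is now [[1, 5], [3]].
Step i=3: Q has 3 at row 2, column 1; remove 3 from row 2 of P and reverse-bump: 3 enters row 1 and ejects 1. So w(3) = 1. P is now [[3, 5]].
Step i=2: Q has 2 at row 1, column 2; remove that cell from P, ejecting 5. So w(2) = 5. P is now [[3]].
Step i=1: Q has 1 at row 1, column 1; remove that cell from P, ejecting 3. So w(1) = 3. P is now [].

So w = 3 5 1 4 2.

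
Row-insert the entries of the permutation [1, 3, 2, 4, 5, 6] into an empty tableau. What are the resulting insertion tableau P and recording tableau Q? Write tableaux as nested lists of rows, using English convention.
P = [[1, 2, 4, 5, 6], [3]], Q = [[1, 2, 4, 5, 6], [3]]

Insert each entry of the permutation into P by Schensted row insertion, recording in Q the position of each new cell.

Insert 1: appended to row 1. P = [[1]].
Insert 3: appended to row 1. P = [[1, 3]].
Insert 2: 2 bumps 3 from row 1; 3 starts row 2. P = [[1, 2], [3]].
Insert 4: appended to row 1. P = [[1, 2, 4], [3]].
Insert 5: appended to row 1. P = [[1, 2, 4, 5], [3]].
Insert 6: appended to row 1. P = [[1, 2, 4, 5, 6], [3]].

So P = [[1, 2, 4, 5, 6], [3]], Q = [[1, 2, 4, 5, 6], [3]].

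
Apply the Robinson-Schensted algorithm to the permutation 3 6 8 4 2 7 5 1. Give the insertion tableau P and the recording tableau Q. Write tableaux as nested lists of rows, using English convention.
P = [[1, 4, 5], [2, 7], [3, 8], [6]], Q = [[1, 2, 3], [4, 6], [5, 7], [8]]

Insert each entry of the permutation into P by Schensted row insertion, recording in Q the position of each new cell.

After inserting 3: P = [[3]].
After inserting 6: P = [[3, 6]].
After inserting 8: P = [[3, 6, 8]].
After inserting 4: P = [[3, 4, 8], [6]].
After inserting 2: P = [[2, 4, 8], [3], [6]].
After inserting 7: P = [[2, 4, 7], [3, 8], [6]].
After inserting 5: P = [[2, 4, 5], [3, 7], [6, 8]].
After inserting 1: P = [[1, 4, 5], [2, 7], [3, 8], [6]].

So P = [[1, 4, 5], [2, 7], [3, 8], [6]], Q = [[1, 2, 3], [4, 6], [5, 7], [8]].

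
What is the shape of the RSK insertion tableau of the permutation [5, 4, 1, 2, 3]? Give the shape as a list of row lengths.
[3, 1, 1]

Row-insert each entry into an empty tableau.

After inserting 5: P = [[5]].
After inserting 4: P = [[4], [5]].
After inserting 1: P = [[1], [4], [5]].
After inserting 2: P = [[1, 2], [4], [5]].
After inserting 3: P = [[1, 2, 3], [4], [5]].

The final insertion tableau P = [[1, 2, 3], [4], [5]] has shape [3, 1, 1].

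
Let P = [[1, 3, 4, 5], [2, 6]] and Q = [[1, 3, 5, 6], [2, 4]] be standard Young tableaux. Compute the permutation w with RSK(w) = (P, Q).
2 1 6 3 4 5

Reverse the RSK construction: for i from n down to 1, find the cell of Q containing i, remove the entry at that cell from P, and reverse-bump it up through P; the value ejected from row 1 is w(i).

Step i=6: Q has 6 at row 1, column 4; remove that cell from P, ejecting 5. So w(6) = 5. P is now [[1, 3, 4], [2, 6]].
Step i=5: Q has 5 at row 1, column 3; remove that cell from P, ejecting 4. So w(5) = 4. P is now [[1, 3], [2, 6]].
Step i=4: Q has 4 at row 2, column 2; remove 6 from row 2 of P and reverse-bump: 6 enters row 1 and ejects 3. So w(4) = 3. P is now [[1, 6], [2]].
Step i=3: Q has 3 at row 1, column 2; remove that cell from P, ejecting 6. So w(3) = 6. P is now [[1], [2]].
Step i=2: Q has 2 at row 2, column 1; remove 2 from row 2 of P and reverse-bump: 2 enters row 1 and ejects 1. So w(2) = 1. P is now [[2]].
Step i=1: Q has 1 at row 1, column 1; remove that cell from P, ejecting 2. So w(1) = 2. P is now [].

So w = 2 1 6 3 4 5.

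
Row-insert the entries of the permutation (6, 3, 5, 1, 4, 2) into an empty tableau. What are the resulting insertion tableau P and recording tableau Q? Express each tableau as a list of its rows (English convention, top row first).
Insert each entry of the permutation into P by Schensted row insertion, recording in Q the position of each new cell.

Insert 6: appended to row 1. P = [[6]].
Insert 3: 3 bumps 6 from row 1; 6 starts row 2. P = [[3], [6]].
Insert 5: appended to row 1. P = [[3, 5], [6]].
Insert 1: 1 bumps 3 from row 1; 3 bumps 6 from row 2; 6 starts row 3. P = [[1, 5], [3], [6]].
Insert 4: 4 bumps 5 from row 1; 5 appends to row 2. P = [[1, 4], [3, 5], [6]].
Insert 2: 2 bumps 4 from row 1; 4 bumps 5 from row 2; 5 bumps 6 from row 3; 6 starts row 4. P = [[1, 2], [3, 4], [5], [6]].

So P = [[1, 2], [3, 4], [5], [6]], Q = [[1, 3], [2, 5], [4], [6]].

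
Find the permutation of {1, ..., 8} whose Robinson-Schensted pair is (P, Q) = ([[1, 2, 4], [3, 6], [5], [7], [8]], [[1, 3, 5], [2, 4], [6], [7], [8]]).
Reverse the RSK construction: for i from n down to 1, find the cell of Q containing i, remove the entry at that cell from P, and reverse-bump it up through P; the value ejected from row 1 is w(i).

Step i=8: Q has 8 at row 5, column 1; remove 8 from row 5 of P and reverse-bump: 8 enters row 4 and ejects 7; 7 enters row 3 and ejects 5; 5 enters row 2 and ejects 3; 3 enters row 1 and ejects 2. So w(8) = 2. P is now [[1, 3, 4], [5, 6], [7], [8]].
Step i=7: Q has 7 at row 4, column 1; remove 8 from row 4 of P and reverse-bump: 8 enters row 3 and ejects 7; 7 enters row 2 and ejects 6; 6 enters row 1 and ejects 4. So w(7) = 4. P is now [[1, 3, 6], [5, 7], [8]].
Step i=6: Q has 6 at row 3, column 1; remove 8 from row 3 of P and reverse-bump: 8 enters row 2 and ejects 7; 7 enters row 1 and ejects 6. So w(6) = 6. P is now [[1, 3, 7], [5, 8]].
Step i=5: Q has 5 at row 1, column 3; remove that cell from P, ejecting 7. So w(5) = 7. P is now [[1, 3], [5, 8]].
Step i=4: Q has 4 at row 2, column 2; remove 8 from row 2 of P and reverse-bump: 8 enters row 1 and ejects 3. So w(4) = 3. P is now [[1, 8], [5]].
Step i=3: Q has 3 at row 1, column 2; remove that cell from P, ejecting 8. So w(3) = 8. P is now [[1], [5]].
Step i=2: Q has 2 at row 2, column 1; remove 5 from row 2 of P and reverse-bump: 5 enters row 1 and ejects 1. So w(2) = 1. P is now [[5]].
Step i=1: Q has 1 at row 1, column 1; remove that cell from P, ejecting 5. So w(1) = 5. P is now [].

So w = 5 1 8 3 7 6 4 2.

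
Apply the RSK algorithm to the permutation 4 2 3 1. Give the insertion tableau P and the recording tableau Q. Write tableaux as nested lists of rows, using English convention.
Insert each entry of the permutation into P by Schensted row insertion, recording in Q the position of each new cell.

Insert 4: appended to row 1. P = [[4]], Q = [[1]].
Insert 2: 2 bumps 4 from row 1; 4 starts row 2. P = [[2], [4]], Q = [[1], [2]].
Insert 3: appended to row 1. P = [[2, 3], [4]], Q = [[1, 3], [2]].
Insert 1: 1 bumps 2 from row 1; 2 bumps 4 from row 2; 4 starts row 3. P = [[1, 3], [2], [4]], Q = [[1, 3], [2], [4]].

So P = [[1, 3], [2], [4]], Q = [[1, 3], [2], [4]].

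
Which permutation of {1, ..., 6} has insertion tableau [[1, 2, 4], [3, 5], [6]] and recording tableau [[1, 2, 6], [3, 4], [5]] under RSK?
Reverse the RSK construction: for i from n down to 1, find the cell of Q containing i, remove the entry at that cell from P, and reverse-bump it up through P; the value ejected from row 1 is w(i).

Step i=6: Q has 6 at row 1, column 3; remove that cell from P, ejecting 4. So w(6) = 4. P is now [[1, 2], [3, 5], [6]].
Step i=5: Q has 5 at row 3, column 1; remove 6 from row 3 of P and reverse-bump: 6 enters row 2 and ejects 5; 5 enters row 1 and ejects 2. So w(5) = 2. P is now [[1, 5], [3, 6]].
Step i=4: Q has 4 at row 2, column 2; remove 6 from row 2 of P and reverse-bump: 6 enters row 1 and ejects 5. So w(4) = 5. P is now [[1, 6], [3]].
Step i=3: Q has 3 at row 2, column 1; remove 3 from row 2 of P and reverse-bump: 3 enters row 1 and ejects 1. So w(3) = 1. P is now [[3, 6]].
Step i=2: Q has 2 at row 1, column 2; remove that cell from P, ejecting 6. So w(2) = 6. P is now [[3]].
Step i=1: Q has 1 at row 1, column 1; remove that cell from P, ejecting 3. So w(1) = 3. P is now [].

So w = 3 6 1 5 2 4.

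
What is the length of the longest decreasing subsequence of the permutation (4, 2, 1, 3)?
3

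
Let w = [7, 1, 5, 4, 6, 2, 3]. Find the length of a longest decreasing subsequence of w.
4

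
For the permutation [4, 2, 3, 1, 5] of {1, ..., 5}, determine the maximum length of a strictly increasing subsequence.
3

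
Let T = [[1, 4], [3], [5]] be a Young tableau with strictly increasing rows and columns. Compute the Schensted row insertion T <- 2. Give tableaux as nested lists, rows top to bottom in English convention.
[[1, 2], [3, 4], [5]]

In row 1, 2 replaces 4 (the leftmost entry greater than 2); 4 is bumped to row 2. 4 is appended to row 2. The new tableau is [[1, 2], [3, 4], [5]].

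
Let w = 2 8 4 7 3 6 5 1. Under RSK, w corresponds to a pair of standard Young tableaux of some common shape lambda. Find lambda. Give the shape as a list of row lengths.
[3, 2, 1, 1, 1]

Row-insert each entry into an empty tableau.

After inserting 2: P = [[2]].
After inserting 8: P = [[2, 8]].
After inserting 4: P = [[2, 4], [8]].
After inserting 7: P = [[2, 4, 7], [8]].
After inserting 3: P = [[2, 3, 7], [4], [8]].
After inserting 6: P = [[2, 3, 6], [4, 7], [8]].
After inserting 5: P = [[2, 3, 5], [4, 6], [7], [8]].
After inserting 1: P = [[1, 3, 5], [2, 6], [4], [7], [8]].

The final insertion tableau P = [[1, 3, 5], [2, 6], [4], [7], [8]] has shape [3, 2, 1, 1, 1].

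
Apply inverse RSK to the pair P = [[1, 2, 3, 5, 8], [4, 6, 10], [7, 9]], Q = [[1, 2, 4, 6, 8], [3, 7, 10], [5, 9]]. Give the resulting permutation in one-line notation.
Reverse the RSK construction: for i from n down to 1, find the cell of Q containing i, remove the entry at that cell from P, and reverse-bump it up through P; the value ejected from row 1 is w(i).

Step i=10: Q has 10 at row 2, column 3; remove 10 from row 2 of P and reverse-bump: 10 enters row 1 and ejects 8. So w(10) = 8. P is now [[1, 2, 3, 5, 10], [4, 6], [7, 9]].
Step i=9: Q has 9 at row 3, column 2; remove 9 from row 3 of P and reverse-bump: 9 enters row 2 and ejects 6; 6 enters row 1 and ejects 5. So w(9) = 5. P is now [[1, 2, 3, 6, 10], [4, 9], [7]].
Step i=8: Q has 8 at row 1, column 5; remove that cell from P, ejecting 10. So w(8) = 10. P is now [[1, 2, 3, 6], [4, 9], [7]].
Step i=7: Q has 7 at row 2, column 2; remove 9 from row 2 of P and reverse-bump: 9 enters row 1 and ejects 6. So w(7) = 6. P is now [[1, 2, 3, 9], [4], [7]].
Step i=6: Q has 6 at row 1, column 4; remove that cell from P, ejecting 9. So w(6) = 9. P is now [[1, 2, 3], [4], [7]].
Step i=5: Q has 5 at row 3, column 1; remove 7 from row 3 of P and reverse-bump: 7 enters row 2 and ejects 4; 4 enters row 1 and ejects 3. So w(5) = 3. P is now [[1, 2, 4], [7]].
Step i=4: Q has 4 at row 1, column 3; remove that cell from P, ejecting 4. So w(4) = 4. P is now [[1, 2], [7]].
Step i=3: Q has 3 at row 2, column 1; remove 7 from row 2 of P and reverse-bump: 7 enters row 1 and ejects 2. So w(3) = 2. P is now [[1, 7]].
Step i=2: Q has 2 at row 1, column 2; remove that cell from P, ejecting 7. So w(2) = 7. P is now [[1]].
Step i=1: Q has 1 at row 1, column 1; remove that cell from P, ejecting 1. So w(1) = 1. P is now [].

So w = 1 7 2 4 3 9 6 10 5 8.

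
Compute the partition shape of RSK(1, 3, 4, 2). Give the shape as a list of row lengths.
Row-insert each entry into an empty tableau.

After inserting 1: P = [[1]].
After inserting 3: P = [[1, 3]].
After inserting 4: P = [[1, 3, 4]].
After inserting 2: P = [[1, 2, 4], [3]].

The final insertion tableau P = [[1, 2, 4], [3]] has shape [3, 1].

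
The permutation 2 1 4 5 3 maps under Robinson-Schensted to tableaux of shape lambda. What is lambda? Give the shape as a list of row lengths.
RSK row insertion gives P = [[1, 3, 5], [2, 4]], which has shape [3, 2].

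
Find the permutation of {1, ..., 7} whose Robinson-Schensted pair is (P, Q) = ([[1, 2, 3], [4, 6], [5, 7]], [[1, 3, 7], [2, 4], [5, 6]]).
Reverse the RSK construction: for i from n down to 1, find the cell of Q containing i, remove the entry at that cell from P, and reverse-bump it up through P; the value ejected from row 1 is w(i).

Step i=7: Q has 7 at row 1, column 3; remove that cell from P, ejecting 3. So w(7) = 3. P is now [[1, 2], [4, 6], [5, 7]].
Step i=6: Q has 6 at row 3, column 2; remove 7 from row 3 of P and reverse-bump: 7 enters row 2 and ejects 6; 6 enters row 1 and ejects 2. So w(6) = 2. P is now [[1, 6], [4, 7], [5]].
Step i=5: Q has 5 at row 3, column 1; remove 5 from row 3 of P and reverse-bump: 5 enters row 2 and ejects 4; 4 enters row 1 and ejects 1. So w(5) = 1. P is now [[4, 6], [5, 7]].
Step i=4: Q has 4 at row 2, column 2; remove 7 from row 2 of P and reverse-bump: 7 enters row 1 and ejects 6. So w(4) = 6. P is now [[4, 7], [5]].
Step i=3: Q has 3 at row 1, column 2; remove that cell from P, ejecting 7. So w(3) = 7. P is now [[4], [5]].
Step i=2: Q has 2 at row 2, column 1; remove 5 from row 2 of P and reverse-bump: 5 enters row 1 and ejects 4. So w(2) = 4. P is now [[5]].
Step i=1: Q has 1 at row 1, column 1; remove that cell from P, ejecting 5. So w(1) = 5. P is now [].

So w = 5 4 7 6 1 2 3.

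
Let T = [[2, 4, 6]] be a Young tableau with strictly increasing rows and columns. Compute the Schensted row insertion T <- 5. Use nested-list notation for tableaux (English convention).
[[2, 4, 5], [6]]

In row 1, 5 replaces 6 (the leftmost entry greater than 5); 6 is bumped to row 2. 6 starts a new row 2. The new tableau is [[2, 4, 5], [6]].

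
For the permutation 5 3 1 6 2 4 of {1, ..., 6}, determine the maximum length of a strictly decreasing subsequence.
3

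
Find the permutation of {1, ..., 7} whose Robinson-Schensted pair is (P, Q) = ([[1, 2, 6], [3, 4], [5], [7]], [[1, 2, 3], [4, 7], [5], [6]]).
3 5 7 6 4 1 2

Reverse the RSK construction: for i from n down to 1, find the cell of Q containing i, remove the entry at that cell from P, and reverse-bump it up through P; the value ejected from row 1 is w(i).

Step i=7: Q has 7 at row 2, column 2; remove 4 from row 2 of P and reverse-bump: 4 enters row 1 and ejects 2. So w(7) = 2. P is now [[1, 4, 6], [3], [5], [7]].
Step i=6: Q has 6 at row 4, column 1; remove 7 from row 4 of P and reverse-bump: 7 enters row 3 and ejects 5; 5 enters row 2 and ejects 3; 3 enters row 1 and ejects 1. So w(6) = 1. P is now [[3, 4, 6], [5], [7]].
Step i=5: Q has 5 at row 3, column 1; remove 7 from row 3 of P and reverse-bump: 7 enters row 2 and ejects 5; 5 enters row 1 and ejects 4. So w(5) = 4. P is now [[3, 5, 6], [7]].
Step i=4: Q has 4 at row 2, column 1; remove 7 from row 2 of P and reverse-bump: 7 enters row 1 and ejects 6. So w(4) = 6. P is now [[3, 5, 7]].
Step i=3: Q has 3 at row 1, column 3; remove that cell from P, ejecting 7. So w(3) = 7. P is now [[3, 5]].
Step i=2: Q has 2 at row 1, column 2; remove that cell from P, ejecting 5. So w(2) = 5. P is now [[3]].
Step i=1: Q has 1 at row 1, column 1; remove that cell from P, ejecting 3. So w(1) = 3. P is now [].

So w = 3 5 7 6 4 1 2.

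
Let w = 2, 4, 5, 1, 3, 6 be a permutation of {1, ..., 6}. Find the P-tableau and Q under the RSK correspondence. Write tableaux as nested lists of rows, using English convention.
P = [[1, 3, 5, 6], [2, 4]], Q = [[1, 2, 3, 6], [4, 5]]

Insert each entry of the permutation into P by Schensted row insertion, recording in Q the position of each new cell.

Insert 2: appended to row 1. P = [[2]].
Insert 4: appended to row 1. P = [[2, 4]].
Insert 5: appended to row 1. P = [[2, 4, 5]].
Insert 1: 1 bumps 2 from row 1; 2 starts row 2. P = [[1, 4, 5], [2]].
Insert 3: 3 bumps 4 from row 1; 4 appends to row 2. P = [[1, 3, 5], [2, 4]].
Insert 6: appended to row 1. P = [[1, 3, 5, 6], [2, 4]].

So P = [[1, 3, 5, 6], [2, 4]], Q = [[1, 2, 3, 6], [4, 5]].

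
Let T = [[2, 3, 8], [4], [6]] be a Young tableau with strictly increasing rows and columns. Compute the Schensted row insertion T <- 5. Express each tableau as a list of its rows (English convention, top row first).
[[2, 3, 5], [4, 8], [6]]

In row 1, 5 replaces 8 (the leftmost entry greater than 5); 8 is bumped to row 2. 8 is appended to row 2. The new tableau is [[2, 3, 5], [4, 8], [6]].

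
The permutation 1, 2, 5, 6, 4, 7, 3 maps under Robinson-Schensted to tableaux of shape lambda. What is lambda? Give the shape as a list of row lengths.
Row-insert each entry into an empty tableau.

After inserting 1: P = [[1]].
After inserting 2: P = [[1, 2]].
After inserting 5: P = [[1, 2, 5]].
After inserting 6: P = [[1, 2, 5, 6]].
After inserting 4: P = [[1, 2, 4, 6], [5]].
After inserting 7: P = [[1, 2, 4, 6, 7], [5]].
After inserting 3: P = [[1, 2, 3, 6, 7], [4], [5]].

The final insertion tableau P = [[1, 2, 3, 6, 7], [4], [5]] has shape [5, 1, 1].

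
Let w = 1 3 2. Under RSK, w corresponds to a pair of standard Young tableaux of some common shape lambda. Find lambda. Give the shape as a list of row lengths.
Row-insert each entry into an empty tableau.

After inserting 1: P = [[1]].
After inserting 3: P = [[1, 3]].
After inserting 2: P = [[1, 2], [3]].

The final insertion tableau P = [[1, 2], [3]] has shape [2, 1].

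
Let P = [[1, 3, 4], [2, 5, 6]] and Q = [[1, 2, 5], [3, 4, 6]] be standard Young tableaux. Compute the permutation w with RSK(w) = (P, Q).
2 5 1 3 6 4

Reverse RSK: for i = n, n-1, ..., 1, locate i in Q, remove the corresponding corner cell from P, and reverse-bump its entry up through P; the value ejected from row 1 is w(i).

So w = 2 5 1 3 6 4.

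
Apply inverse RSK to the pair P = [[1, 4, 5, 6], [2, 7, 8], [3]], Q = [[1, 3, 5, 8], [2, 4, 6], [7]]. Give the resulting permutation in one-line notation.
Reverse the RSK construction: for i from n down to 1, find the cell of Q containing i, remove the entry at that cell from P, and reverse-bump it up through P; the value ejected from row 1 is w(i).

Step i=8: Q has 8 at row 1, column 4; remove that cell from P, ejecting 6. So w(8) = 6. P is now [[1, 4, 5], [2, 7, 8], [3]].
Step i=7: Q has 7 at row 3, column 1; remove 3 from row 3 of P and reverse-bump: 3 enters row 2 and ejects 2; 2 enters row 1 and ejects 1. So w(7) = 1. P is now [[2, 4, 5], [3, 7, 8]].
Step i=6: Q has 6 at row 2, column 3; remove 8 from row 2 of P and reverse-bump: 8 enters row 1 and ejects 5. So w(6) = 5. P is now [[2, 4, 8], [3, 7]].
Step i=5: Q has 5 at row 1, column 3; remove that cell from P, ejecting 8. So w(5) = 8. P is now [[2, 4], [3, 7]].
Step i=4: Q has 4 at row 2, column 2; remove 7 from row 2 of P and reverse-bump: 7 enters row 1 and ejects 4. So w(4) = 4. P is now [[2, 7], [3]].
Step i=3: Q has 3 at row 1, column 2; remove that cell from P, ejecting 7. So w(3) = 7. P is now [[2], [3]].
Step i=2: Q has 2 at row 2, column 1; remove 3 from row 2 of P and reverse-bump: 3 enters row 1 and ejects 2. So w(2) = 2. P is now [[3]].
Step i=1: Q has 1 at row 1, column 1; remove that cell from P, ejecting 3. So w(1) = 3. P is now [].

So w = 3 2 7 4 8 5 1 6.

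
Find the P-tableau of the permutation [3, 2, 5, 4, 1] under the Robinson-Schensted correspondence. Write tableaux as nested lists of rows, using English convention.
P = [[1, 4], [2, 5], [3]]

Insert 3: appended to row 1. P = [[3]].
Insert 2: 2 bumps 3 from row 1; 3 starts row 2. P = [[2], [3]].
Insert 5: appended to row 1. P = [[2, 5], [3]].
Insert 4: 4 bumps 5 from row 1; 5 appends to row 2. P = [[2, 4], [3, 5]].
Insert 1: 1 bumps 2 from row 1; 2 bumps 3 from row 2; 3 starts row 3. P = [[1, 4], [2, 5], [3]].

So P = [[1, 4], [2, 5], [3]].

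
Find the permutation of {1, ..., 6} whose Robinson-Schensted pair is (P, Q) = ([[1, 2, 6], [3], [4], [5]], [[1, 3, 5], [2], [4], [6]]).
5 1 4 3 6 2

Reverse the RSK construction: for i from n down to 1, find the cell of Q containing i, remove the entry at that cell from P, and reverse-bump it up through P; the value ejected from row 1 is w(i).

Step i=6: Q has 6 at row 4, column 1; remove 5 from row 4 of P and reverse-bump: 5 enters row 3 and ejects 4; 4 enters row 2 and ejects 3; 3 enters row 1 and ejects 2. So w(6) = 2. P is now [[1, 3, 6], [4], [5]].
Step i=5: Q has 5 at row 1, column 3; remove that cell from P, ejecting 6. So w(5) = 6. P is now [[1, 3], [4], [5]].
Step i=4: Q has 4 at row 3, column 1; remove 5 from row 3 of P and reverse-bump: 5 enters row 2 and ejects 4; 4 enters row 1 and ejects 3. So w(4) = 3. P is now [[1, 4], [5]].
Step i=3: Q has 3 at row 1, column 2; remove that cell from P, ejecting 4. So w(3) = 4. P is now [[1], [5]].
Step i=2: Q has 2 at row 2, column 1; remove 5 from row 2 of P and reverse-bump: 5 enters row 1 and ejects 1. So w(2) = 1. P is now [[5]].
Step i=1: Q has 1 at row 1, column 1; remove that cell from P, ejecting 5. So w(1) = 5. P is now [].

So w = 5 1 4 3 6 2.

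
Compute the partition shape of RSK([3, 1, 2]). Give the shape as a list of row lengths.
[2, 1]

RSK row insertion gives P = [[1, 2], [3]], which has shape [2, 1].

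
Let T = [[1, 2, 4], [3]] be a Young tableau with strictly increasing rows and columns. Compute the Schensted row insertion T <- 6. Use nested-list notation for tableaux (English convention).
[[1, 2, 4, 6], [3]]

6 is larger than every entry of row 1, so it is appended to row 1. The new tableau is [[1, 2, 4, 6], [3]].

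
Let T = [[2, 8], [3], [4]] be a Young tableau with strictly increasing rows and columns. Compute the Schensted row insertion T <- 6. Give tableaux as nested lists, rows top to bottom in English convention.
In row 1, 6 replaces 8 (the leftmost entry greater than 6); 8 is bumped to row 2. 8 is appended to row 2. The new tableau is [[2, 6], [3, 8], [4]].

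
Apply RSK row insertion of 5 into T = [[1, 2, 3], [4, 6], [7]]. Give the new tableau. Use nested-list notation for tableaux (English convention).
[[1, 2, 3, 5], [4, 6], [7]]

5 is larger than every entry of row 1, so it is appended to row 1. The new tableau is [[1, 2, 3, 5], [4, 6], [7]].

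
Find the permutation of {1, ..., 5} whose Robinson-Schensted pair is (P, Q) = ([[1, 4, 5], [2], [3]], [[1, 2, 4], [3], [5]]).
3 4 2 5 1

Reverse the RSK construction: for i from n down to 1, find the cell of Q containing i, remove the entry at that cell from P, and reverse-bump it up through P; the value ejected from row 1 is w(i).

Step i=5: Q has 5 at row 3, column 1; remove 3 from row 3 of P and reverse-bump: 3 enters row 2 and ejects 2; 2 enters row 1 and ejects 1. So w(5) = 1. P is now [[2, 4, 5], [3]].
Step i=4: Q has 4 at row 1, column 3; remove that cell from P, ejecting 5. So w(4) = 5. P is now [[2, 4], [3]].
Step i=3: Q has 3 at row 2, column 1; remove 3 from row 2 of P and reverse-bump: 3 enters row 1 and ejects 2. So w(3) = 2. P is now [[3, 4]].
Step i=2: Q has 2 at row 1, column 2; remove that cell from P, ejecting 4. So w(2) = 4. P is now [[3]].
Step i=1: Q has 1 at row 1, column 1; remove that cell from P, ejecting 3. So w(1) = 3. P is now [].

So w = 3 4 2 5 1.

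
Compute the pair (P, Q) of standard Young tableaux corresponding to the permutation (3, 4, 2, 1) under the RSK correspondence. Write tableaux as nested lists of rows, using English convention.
P = [[1, 4], [2], [3]], Q = [[1, 2], [3], [4]]

Insert each entry of the permutation into P by Schensted row insertion, recording in Q the position of each new cell.

Insert 3: appended to row 1. P = [[3]].
Insert 4: appended to row 1. P = [[3, 4]].
Insert 2: 2 bumps 3 from row 1; 3 starts row 2. P = [[2, 4], [3]].
Insert 1: 1 bumps 2 from row 1; 2 bumps 3 from row 2; 3 starts row 3. P = [[1, 4], [2], [3]].

So P = [[1, 4], [2], [3]], Q = [[1, 2], [3], [4]].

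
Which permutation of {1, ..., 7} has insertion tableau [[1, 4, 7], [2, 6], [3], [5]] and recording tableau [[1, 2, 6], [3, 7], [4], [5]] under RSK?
5 6 3 2 1 7 4

Reverse the RSK construction: for i from n down to 1, find the cell of Q containing i, remove the entry at that cell from P, and reverse-bump it up through P; the value ejected from row 1 is w(i).

Step i=7: Q has 7 at row 2, column 2; remove 6 from row 2 of P and reverse-bump: 6 enters row 1 and ejects 4. So w(7) = 4. P is now [[1, 6, 7], [2], [3], [5]].
Step i=6: Q has 6 at row 1, column 3; remove that cell from P, ejecting 7. So w(6) = 7. P is now [[1, 6], [2], [3], [5]].
Step i=5: Q has 5 at row 4, column 1; remove 5 from row 4 of P and reverse-bump: 5 enters row 3 and ejects 3; 3 enters row 2 and ejects 2; 2 enters row 1 and ejects 1. So w(5) = 1. P is now [[2, 6], [3], [5]].
Step i=4: Q has 4 at row 3, column 1; remove 5 from row 3 of P and reverse-bump: 5 enters row 2 and ejects 3; 3 enters row 1 and ejects 2. So w(4) = 2. P is now [[3, 6], [5]].
Step i=3: Q has 3 at row 2, column 1; remove 5 from row 2 of P and reverse-bump: 5 enters row 1 and ejects 3. So w(3) = 3. P is now [[5, 6]].
Step i=2: Q has 2 at row 1, column 2; remove that cell from P, ejecting 6. So w(2) = 6. P is now [[5]].
Step i=1: Q has 1 at row 1, column 1; remove that cell from P, ejecting 5. So w(1) = 5. P is now [].

So w = 5 6 3 2 1 7 4.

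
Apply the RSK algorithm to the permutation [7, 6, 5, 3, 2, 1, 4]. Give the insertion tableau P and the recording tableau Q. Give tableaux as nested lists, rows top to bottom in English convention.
Insert each entry of the permutation into P by Schensted row insertion, recording in Q the position of each new cell.

After inserting 7: P = [[7]].
After inserting 6: P = [[6], [7]].
After inserting 5: P = [[5], [6], [7]].
After inserting 3: P = [[3], [5], [6], [7]].
After inserting 2: P = [[2], [3], [5], [6], [7]].
After inserting 1: P = [[1], [2], [3], [5], [6], [7]].
After inserting 4: P = [[1, 4], [2], [3], [5], [6], [7]].

So P = [[1, 4], [2], [3], [5], [6], [7]], Q = [[1, 7], [2], [3], [4], [5], [6]].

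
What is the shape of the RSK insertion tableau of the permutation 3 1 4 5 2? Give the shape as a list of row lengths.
Row-insert each entry into an empty tableau.

After inserting 3: P = [[3]].
After inserting 1: P = [[1], [3]].
After inserting 4: P = [[1, 4], [3]].
After inserting 5: P = [[1, 4, 5], [3]].
After inserting 2: P = [[1, 2, 5], [3, 4]].

The final insertion tableau P = [[1, 2, 5], [3, 4]] has shape [3, 2].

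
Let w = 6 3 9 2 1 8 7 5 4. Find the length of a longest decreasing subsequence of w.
5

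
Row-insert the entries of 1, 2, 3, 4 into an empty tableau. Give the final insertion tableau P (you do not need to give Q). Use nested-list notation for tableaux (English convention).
Insert 1: appended to row 1. P = [[1]].
Insert 2: appended to row 1. P = [[1, 2]].
Insert 3: appended to row 1. P = [[1, 2, 3]].
Insert 4: appended to row 1. P = [[1, 2, 3, 4]].

So P = [[1, 2, 3, 4]].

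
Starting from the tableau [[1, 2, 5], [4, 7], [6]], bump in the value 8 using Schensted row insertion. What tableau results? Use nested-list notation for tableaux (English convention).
[[1, 2, 5, 8], [4, 7], [6]]

8 is larger than every entry of row 1, so it is appended to row 1. The new tableau is [[1, 2, 5, 8], [4, 7], [6]].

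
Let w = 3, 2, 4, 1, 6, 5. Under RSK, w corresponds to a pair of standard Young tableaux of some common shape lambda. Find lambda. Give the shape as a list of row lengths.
[3, 2, 1]

RSK row insertion gives P = [[1, 4, 5], [2, 6], [3]], which has shape [3, 2, 1].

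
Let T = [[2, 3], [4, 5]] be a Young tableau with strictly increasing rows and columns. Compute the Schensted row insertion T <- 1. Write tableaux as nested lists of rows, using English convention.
In row 1, 1 replaces 2 (the leftmost entry greater than 1); 2 is bumped to row 2. In row 2, 2 replaces 4 (the leftmost entry greater than 2); 4 is bumped to row 3. 4 starts a new row 3. The new tableau is [[1, 3], [2, 5], [4]].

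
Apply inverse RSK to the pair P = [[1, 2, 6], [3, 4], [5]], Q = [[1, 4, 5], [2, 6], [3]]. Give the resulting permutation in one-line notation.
5 3 1 4 6 2

Reverse the RSK construction: for i from n down to 1, find the cell of Q containing i, remove the entry at that cell from P, and reverse-bump it up through P; the value ejected from row 1 is w(i).

Step i=6: Q has 6 at row 2, column 2; remove 4 from row 2 of P and reverse-bump: 4 enters row 1 and ejects 2. So w(6) = 2. P is now [[1, 4, 6], [3], [5]].
Step i=5: Q has 5 at row 1, column 3; remove that cell from P, ejecting 6. So w(5) = 6. P is now [[1, 4], [3], [5]].
Step i=4: Q has 4 at row 1, column 2; remove that cell from P, ejecting 4. So w(4) = 4. P is now [[1], [3], [5]].
Step i=3: Q has 3 at row 3, column 1; remove 5 from row 3 of P and reverse-bump: 5 enters row 2 and ejects 3; 3 enters row 1 and ejects 1. So w(3) = 1. P is now [[3], [5]].
Step i=2: Q has 2 at row 2, column 1; remove 5 from row 2 of P and reverse-bump: 5 enters row 1 and ejects 3. So w(2) = 3. P is now [[5]].
Step i=1: Q has 1 at row 1, column 1; remove that cell from P, ejecting 5. So w(1) = 5. P is now [].

So w = 5 3 1 4 6 2.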